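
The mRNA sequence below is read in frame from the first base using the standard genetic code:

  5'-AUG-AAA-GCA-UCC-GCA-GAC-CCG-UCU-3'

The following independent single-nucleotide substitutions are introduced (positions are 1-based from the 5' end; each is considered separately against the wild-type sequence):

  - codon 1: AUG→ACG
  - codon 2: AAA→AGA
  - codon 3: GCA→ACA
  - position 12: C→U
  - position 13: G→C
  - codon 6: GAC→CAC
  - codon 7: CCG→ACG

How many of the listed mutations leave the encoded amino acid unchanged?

1

Codon 1: AUG (Met) → ACG (Thr) — missense.
Codon 2: AAA (Lys) → AGA (Arg) — missense.
Codon 3: GCA (Ala) → ACA (Thr) — missense.
Codon 4: UCC (Ser) → UCU (Ser) — synonymous.
Codon 5: GCA (Ala) → CCA (Pro) — missense.
Codon 6: GAC (Asp) → CAC (His) — missense.
Codon 7: CCG (Pro) → ACG (Thr) — missense.
Synonymous: 1 of 7.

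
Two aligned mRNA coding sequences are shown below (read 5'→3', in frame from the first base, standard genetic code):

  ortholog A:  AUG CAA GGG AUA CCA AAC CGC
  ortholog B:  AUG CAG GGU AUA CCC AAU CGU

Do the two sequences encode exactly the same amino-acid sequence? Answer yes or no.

Codon 1: AUG Met / AUG Met — identical.
Codon 2: CAA Gln / CAG Gln — synonymous.
Codon 3: GGG Gly / GGU Gly — synonymous.
Codon 4: AUA Ile / AUA Ile — identical.
Codon 5: CCA Pro / CCC Pro — synonymous.
Codon 6: AAC Asn / AAU Asn — synonymous.
Codon 7: CGC Arg / CGU Arg — synonymous.
Nonsynonymous differences: 0 → same protein.

yes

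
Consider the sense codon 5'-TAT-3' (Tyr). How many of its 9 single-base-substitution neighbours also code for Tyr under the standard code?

1

Position 1: none → 0 synonymous.
Position 2: none → 0 synonymous.
Position 3: TAC → 1 synonymous.
Total: 0 + 0 + 1 = 1.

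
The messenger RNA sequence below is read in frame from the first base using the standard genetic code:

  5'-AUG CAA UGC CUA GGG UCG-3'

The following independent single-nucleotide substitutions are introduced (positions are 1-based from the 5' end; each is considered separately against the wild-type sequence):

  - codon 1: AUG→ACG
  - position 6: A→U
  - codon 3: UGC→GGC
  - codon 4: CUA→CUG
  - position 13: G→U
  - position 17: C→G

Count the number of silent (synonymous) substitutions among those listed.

Codon 1: AUG (Met) → ACG (Thr) — missense.
Codon 2: CAA (Gln) → CAU (His) — missense.
Codon 3: UGC (Cys) → GGC (Gly) — missense.
Codon 4: CUA (Leu) → CUG (Leu) — synonymous.
Codon 5: GGG (Gly) → UGG (Trp) — missense.
Codon 6: UCG (Ser) → UGG (Trp) — missense.
Synonymous: 1 of 6.

1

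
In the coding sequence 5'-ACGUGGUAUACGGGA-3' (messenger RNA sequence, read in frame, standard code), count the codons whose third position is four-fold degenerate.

3

Codon 1 ACG (Thr): third position 4-fold.
Codon 2 UGG (Trp): third position 1-fold.
Codon 3 UAU (Tyr): third position 2-fold.
Codon 4 ACG (Thr): third position 4-fold.
Codon 5 GGA (Gly): third position 4-fold.
Four-fold degenerate third positions: 3.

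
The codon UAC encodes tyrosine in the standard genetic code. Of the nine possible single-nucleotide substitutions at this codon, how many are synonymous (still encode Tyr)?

1

Position 1: none → 0 synonymous.
Position 2: none → 0 synonymous.
Position 3: UAU → 1 synonymous.
Total: 0 + 0 + 1 = 1.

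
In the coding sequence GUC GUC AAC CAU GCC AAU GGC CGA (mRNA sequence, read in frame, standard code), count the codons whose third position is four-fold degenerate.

Codon 1 GUC (Val): third position 4-fold.
Codon 2 GUC (Val): third position 4-fold.
Codon 3 AAC (Asn): third position 2-fold.
Codon 4 CAU (His): third position 2-fold.
Codon 5 GCC (Ala): third position 4-fold.
Codon 6 AAU (Asn): third position 2-fold.
Codon 7 GGC (Gly): third position 4-fold.
Codon 8 CGA (Arg): third position 4-fold.
Four-fold degenerate third positions: 5.

5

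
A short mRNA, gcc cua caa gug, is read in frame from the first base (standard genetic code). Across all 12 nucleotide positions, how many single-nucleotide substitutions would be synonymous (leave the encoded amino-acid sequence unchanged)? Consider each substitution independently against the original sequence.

Codon 1 (GCC, Ala): 3 synonymous substitutions.
Codon 2 (CUA, Leu): 4 synonymous substitutions.
Codon 3 (CAA, Gln): 1 synonymous substitution.
Codon 4 (GUG, Val): 3 synonymous substitutions.
Total: 3 + 4 + 1 + 3 = 11.

11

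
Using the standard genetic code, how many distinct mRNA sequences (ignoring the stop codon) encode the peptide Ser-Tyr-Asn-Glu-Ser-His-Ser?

Ser: 6 codons.
Tyr: 2 codons.
Asn: 2 codons.
Glu: 2 codons.
Ser: 6 codons.
His: 2 codons.
Ser: 6 codons.
6 × 2 × 2 × 2 × 6 × 2 × 6 = 3456.

3456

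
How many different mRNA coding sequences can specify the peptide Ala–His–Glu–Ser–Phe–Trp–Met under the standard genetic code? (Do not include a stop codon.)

Ala: 4 codons.
His: 2 codons.
Glu: 2 codons.
Ser: 6 codons.
Phe: 2 codons.
Trp: 1 codon.
Met: 1 codon.
4 × 2 × 2 × 6 × 2 × 1 × 1 = 192.

192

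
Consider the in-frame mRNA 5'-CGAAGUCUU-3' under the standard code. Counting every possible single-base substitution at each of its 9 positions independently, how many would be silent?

Codon 1 (CGA, Arg): 4 synonymous substitutions.
Codon 2 (AGU, Ser): 1 synonymous substitution.
Codon 3 (CUU, Leu): 3 synonymous substitutions.
Total: 4 + 1 + 3 = 8.

8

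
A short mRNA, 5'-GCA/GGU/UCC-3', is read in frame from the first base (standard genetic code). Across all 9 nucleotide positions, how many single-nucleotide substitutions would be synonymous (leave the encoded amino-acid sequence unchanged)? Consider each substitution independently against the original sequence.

Codon 1 (GCA, Ala): 3 synonymous substitutions.
Codon 2 (GGU, Gly): 3 synonymous substitutions.
Codon 3 (UCC, Ser): 3 synonymous substitutions.
Total: 3 + 3 + 3 = 9.

9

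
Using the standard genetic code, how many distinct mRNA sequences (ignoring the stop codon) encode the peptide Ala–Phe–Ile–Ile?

Ala: 4 codons.
Phe: 2 codons.
Ile: 3 codons.
Ile: 3 codons.
4 × 2 × 3 × 3 = 72.

72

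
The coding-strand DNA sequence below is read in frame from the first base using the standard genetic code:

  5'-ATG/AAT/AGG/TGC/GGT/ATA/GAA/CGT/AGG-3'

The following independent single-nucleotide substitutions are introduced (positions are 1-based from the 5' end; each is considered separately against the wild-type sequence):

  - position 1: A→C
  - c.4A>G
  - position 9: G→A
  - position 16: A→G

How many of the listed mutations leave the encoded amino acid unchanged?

Codon 1: ATG (Met) → CTG (Leu) — missense.
Codon 2: AAT (Asn) → GAT (Asp) — missense.
Codon 3: AGG (Arg) → AGA (Arg) — synonymous.
Codon 6: ATA (Ile) → GTA (Val) — missense.
Synonymous: 1 of 4.

1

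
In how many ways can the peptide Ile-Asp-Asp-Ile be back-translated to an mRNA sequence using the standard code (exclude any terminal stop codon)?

36

Ile: 3 codons.
Asp: 2 codons.
Asp: 2 codons.
Ile: 3 codons.
3 × 2 × 2 × 3 = 36.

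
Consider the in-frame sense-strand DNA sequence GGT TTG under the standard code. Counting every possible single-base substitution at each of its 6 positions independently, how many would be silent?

5

Codon 1 (GGT, Gly): 3 synonymous substitutions.
Codon 2 (TTG, Leu): 2 synonymous substitutions.
Total: 3 + 2 = 5.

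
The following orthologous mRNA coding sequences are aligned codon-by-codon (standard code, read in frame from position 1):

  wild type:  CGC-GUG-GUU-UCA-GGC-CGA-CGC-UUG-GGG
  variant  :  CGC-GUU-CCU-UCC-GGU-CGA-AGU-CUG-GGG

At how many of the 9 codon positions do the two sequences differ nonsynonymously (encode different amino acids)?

2

Codon 1: CGC Arg / CGC Arg — identical.
Codon 2: GUG Val / GUU Val — synonymous.
Codon 3: GUU Val / CCU Pro — nonsynonymous.
Codon 4: UCA Ser / UCC Ser — synonymous.
Codon 5: GGC Gly / GGU Gly — synonymous.
Codon 6: CGA Arg / CGA Arg — identical.
Codon 7: CGC Arg / AGU Ser — nonsynonymous.
Codon 8: UUG Leu / CUG Leu — synonymous.
Codon 9: GGG Gly / GGG Gly — identical.
Nonsynonymous differences: 2.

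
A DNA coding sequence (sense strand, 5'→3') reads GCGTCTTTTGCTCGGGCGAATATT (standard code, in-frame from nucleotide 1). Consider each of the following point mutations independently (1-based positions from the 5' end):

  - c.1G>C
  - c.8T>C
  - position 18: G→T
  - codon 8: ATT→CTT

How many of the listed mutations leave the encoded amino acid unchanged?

1

Codon 1: GCG (Ala) → CCG (Pro) — missense.
Codon 3: TTT (Phe) → TCT (Ser) — missense.
Codon 6: GCG (Ala) → GCT (Ala) — synonymous.
Codon 8: ATT (Ile) → CTT (Leu) — missense.
Synonymous: 1 of 4.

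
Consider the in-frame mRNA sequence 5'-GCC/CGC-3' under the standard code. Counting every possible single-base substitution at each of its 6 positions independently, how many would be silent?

Codon 1 (GCC, Ala): 3 synonymous substitutions.
Codon 2 (CGC, Arg): 3 synonymous substitutions.
Total: 3 + 3 = 6.

6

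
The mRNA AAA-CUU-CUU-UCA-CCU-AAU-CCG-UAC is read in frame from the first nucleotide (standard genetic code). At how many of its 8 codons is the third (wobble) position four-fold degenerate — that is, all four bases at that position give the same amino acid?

Codon 1 AAA (Lys): third position 2-fold.
Codon 2 CUU (Leu): third position 4-fold.
Codon 3 CUU (Leu): third position 4-fold.
Codon 4 UCA (Ser): third position 4-fold.
Codon 5 CCU (Pro): third position 4-fold.
Codon 6 AAU (Asn): third position 2-fold.
Codon 7 CCG (Pro): third position 4-fold.
Codon 8 UAC (Tyr): third position 2-fold.
Four-fold degenerate third positions: 5.

5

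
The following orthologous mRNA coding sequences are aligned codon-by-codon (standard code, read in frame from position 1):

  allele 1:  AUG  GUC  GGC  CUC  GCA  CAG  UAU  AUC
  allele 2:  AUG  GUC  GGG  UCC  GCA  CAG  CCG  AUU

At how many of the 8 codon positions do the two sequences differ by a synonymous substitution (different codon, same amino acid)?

Codon 1: AUG Met / AUG Met — identical.
Codon 2: GUC Val / GUC Val — identical.
Codon 3: GGC Gly / GGG Gly — synonymous.
Codon 4: CUC Leu / UCC Ser — nonsynonymous.
Codon 5: GCA Ala / GCA Ala — identical.
Codon 6: CAG Gln / CAG Gln — identical.
Codon 7: UAU Tyr / CCG Pro — nonsynonymous.
Codon 8: AUC Ile / AUU Ile — synonymous.
Synonymous differences: 2.

2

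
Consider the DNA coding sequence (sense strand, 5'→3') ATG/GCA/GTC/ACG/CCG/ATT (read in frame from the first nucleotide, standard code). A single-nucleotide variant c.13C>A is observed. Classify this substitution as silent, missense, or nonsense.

Position 13 falls in codon 5: CCG → Pro.
After the substitution the codon is ACG → Thr.
Pro ≠ Thr, so this is a missense mutation.

missense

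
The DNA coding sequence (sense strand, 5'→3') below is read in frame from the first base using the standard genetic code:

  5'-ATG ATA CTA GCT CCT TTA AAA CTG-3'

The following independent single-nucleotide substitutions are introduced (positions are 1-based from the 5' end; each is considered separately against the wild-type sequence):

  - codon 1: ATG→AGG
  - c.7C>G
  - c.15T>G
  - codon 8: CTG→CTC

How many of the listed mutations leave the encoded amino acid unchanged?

2

Codon 1: ATG (Met) → AGG (Arg) — missense.
Codon 3: CTA (Leu) → GTA (Val) — missense.
Codon 5: CCT (Pro) → CCG (Pro) — synonymous.
Codon 8: CTG (Leu) → CTC (Leu) — synonymous.
Synonymous: 2 of 4.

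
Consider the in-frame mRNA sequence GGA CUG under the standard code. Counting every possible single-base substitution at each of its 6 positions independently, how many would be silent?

7

Codon 1 (GGA, Gly): 3 synonymous substitutions.
Codon 2 (CUG, Leu): 4 synonymous substitutions.
Total: 3 + 4 = 7.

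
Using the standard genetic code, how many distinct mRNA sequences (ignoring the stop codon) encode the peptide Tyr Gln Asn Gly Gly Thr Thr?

Tyr: 2 codons.
Gln: 2 codons.
Asn: 2 codons.
Gly: 4 codons.
Gly: 4 codons.
Thr: 4 codons.
Thr: 4 codons.
2 × 2 × 2 × 4 × 4 × 4 × 4 = 2048.

2048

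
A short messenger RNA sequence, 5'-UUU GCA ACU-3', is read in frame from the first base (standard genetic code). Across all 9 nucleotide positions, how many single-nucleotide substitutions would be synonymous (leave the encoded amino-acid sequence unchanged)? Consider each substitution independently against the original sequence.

Codon 1 (UUU, Phe): 1 synonymous substitution.
Codon 2 (GCA, Ala): 3 synonymous substitutions.
Codon 3 (ACU, Thr): 3 synonymous substitutions.
Total: 1 + 3 + 3 = 7.

7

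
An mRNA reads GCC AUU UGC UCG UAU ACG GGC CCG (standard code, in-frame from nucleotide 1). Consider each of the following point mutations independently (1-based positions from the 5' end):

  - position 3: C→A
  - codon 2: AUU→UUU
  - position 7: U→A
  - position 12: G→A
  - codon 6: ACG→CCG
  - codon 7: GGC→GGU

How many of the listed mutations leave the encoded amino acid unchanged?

Codon 1: GCC (Ala) → GCA (Ala) — synonymous.
Codon 2: AUU (Ile) → UUU (Phe) — missense.
Codon 3: UGC (Cys) → AGC (Ser) — missense.
Codon 4: UCG (Ser) → UCA (Ser) — synonymous.
Codon 6: ACG (Thr) → CCG (Pro) — missense.
Codon 7: GGC (Gly) → GGU (Gly) — synonymous.
Synonymous: 3 of 6.

3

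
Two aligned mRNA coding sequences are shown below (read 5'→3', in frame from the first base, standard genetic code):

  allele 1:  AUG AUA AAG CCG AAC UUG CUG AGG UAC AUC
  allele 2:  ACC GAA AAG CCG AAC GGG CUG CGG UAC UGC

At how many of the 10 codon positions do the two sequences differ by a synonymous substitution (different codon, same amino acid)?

1

Codon 1: AUG Met / ACC Thr — nonsynonymous.
Codon 2: AUA Ile / GAA Glu — nonsynonymous.
Codon 3: AAG Lys / AAG Lys — identical.
Codon 4: CCG Pro / CCG Pro — identical.
Codon 5: AAC Asn / AAC Asn — identical.
Codon 6: UUG Leu / GGG Gly — nonsynonymous.
Codon 7: CUG Leu / CUG Leu — identical.
Codon 8: AGG Arg / CGG Arg — synonymous.
Codon 9: UAC Tyr / UAC Tyr — identical.
Codon 10: AUC Ile / UGC Cys — nonsynonymous.
Synonymous differences: 1.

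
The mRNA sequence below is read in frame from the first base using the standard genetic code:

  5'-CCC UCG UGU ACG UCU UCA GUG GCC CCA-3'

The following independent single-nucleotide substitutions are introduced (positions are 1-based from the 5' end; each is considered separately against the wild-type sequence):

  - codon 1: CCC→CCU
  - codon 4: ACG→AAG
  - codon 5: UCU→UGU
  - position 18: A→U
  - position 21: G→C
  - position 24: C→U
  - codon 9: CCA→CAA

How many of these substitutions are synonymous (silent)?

4

Codon 1: CCC (Pro) → CCU (Pro) — synonymous.
Codon 4: ACG (Thr) → AAG (Lys) — missense.
Codon 5: UCU (Ser) → UGU (Cys) — missense.
Codon 6: UCA (Ser) → UCU (Ser) — synonymous.
Codon 7: GUG (Val) → GUC (Val) — synonymous.
Codon 8: GCC (Ala) → GCU (Ala) — synonymous.
Codon 9: CCA (Pro) → CAA (Gln) — missense.
Synonymous: 4 of 7.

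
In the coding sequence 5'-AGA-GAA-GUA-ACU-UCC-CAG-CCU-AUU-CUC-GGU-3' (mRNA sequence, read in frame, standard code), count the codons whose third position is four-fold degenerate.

6

Codon 1 AGA (Arg): third position 2-fold.
Codon 2 GAA (Glu): third position 2-fold.
Codon 3 GUA (Val): third position 4-fold.
Codon 4 ACU (Thr): third position 4-fold.
Codon 5 UCC (Ser): third position 4-fold.
Codon 6 CAG (Gln): third position 2-fold.
Codon 7 CCU (Pro): third position 4-fold.
Codon 8 AUU (Ile): third position 3-fold.
Codon 9 CUC (Leu): third position 4-fold.
Codon 10 GGU (Gly): third position 4-fold.
Four-fold degenerate third positions: 6.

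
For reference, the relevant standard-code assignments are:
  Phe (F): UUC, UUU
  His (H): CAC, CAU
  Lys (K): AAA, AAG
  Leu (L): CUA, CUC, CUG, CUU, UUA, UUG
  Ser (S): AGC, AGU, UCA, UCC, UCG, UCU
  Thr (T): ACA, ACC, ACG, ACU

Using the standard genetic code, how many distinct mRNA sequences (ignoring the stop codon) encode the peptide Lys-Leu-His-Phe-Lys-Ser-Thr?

2304

Lys: 2 codons.
Leu: 6 codons.
His: 2 codons.
Phe: 2 codons.
Lys: 2 codons.
Ser: 6 codons.
Thr: 4 codons.
2 × 6 × 2 × 2 × 2 × 6 × 4 = 2304.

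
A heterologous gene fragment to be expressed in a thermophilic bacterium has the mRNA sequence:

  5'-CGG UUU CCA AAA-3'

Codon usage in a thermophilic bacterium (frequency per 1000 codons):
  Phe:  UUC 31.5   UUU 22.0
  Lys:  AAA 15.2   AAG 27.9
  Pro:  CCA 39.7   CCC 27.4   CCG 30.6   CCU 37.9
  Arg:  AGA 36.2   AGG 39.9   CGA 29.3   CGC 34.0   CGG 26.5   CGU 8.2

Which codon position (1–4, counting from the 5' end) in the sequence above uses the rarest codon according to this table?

4

Codon 1 CGG (Arg): 26.5 per 1000.
Codon 2 UUU (Phe): 22.0 per 1000.
Codon 3 CCA (Pro): 39.7 per 1000.
Codon 4 AAA (Lys): 15.2 per 1000.
Lowest frequency is 15.2 at codon 4.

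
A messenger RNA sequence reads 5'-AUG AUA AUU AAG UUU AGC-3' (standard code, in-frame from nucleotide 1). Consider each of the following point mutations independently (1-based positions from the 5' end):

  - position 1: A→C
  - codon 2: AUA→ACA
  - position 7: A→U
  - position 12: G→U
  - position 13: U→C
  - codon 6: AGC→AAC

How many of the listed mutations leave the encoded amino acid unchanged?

0

Codon 1: AUG (Met) → CUG (Leu) — missense.
Codon 2: AUA (Ile) → ACA (Thr) — missense.
Codon 3: AUU (Ile) → UUU (Phe) — missense.
Codon 4: AAG (Lys) → AAU (Asn) — missense.
Codon 5: UUU (Phe) → CUU (Leu) — missense.
Codon 6: AGC (Ser) → AAC (Asn) — missense.
Synonymous: 0 of 6.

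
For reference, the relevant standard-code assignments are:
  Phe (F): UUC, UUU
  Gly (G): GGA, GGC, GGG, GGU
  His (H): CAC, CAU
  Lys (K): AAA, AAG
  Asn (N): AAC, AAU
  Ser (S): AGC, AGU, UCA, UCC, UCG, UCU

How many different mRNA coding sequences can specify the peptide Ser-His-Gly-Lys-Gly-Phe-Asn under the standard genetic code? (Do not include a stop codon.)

Ser: 6 codons.
His: 2 codons.
Gly: 4 codons.
Lys: 2 codons.
Gly: 4 codons.
Phe: 2 codons.
Asn: 2 codons.
6 × 2 × 4 × 2 × 4 × 2 × 2 = 1536.

1536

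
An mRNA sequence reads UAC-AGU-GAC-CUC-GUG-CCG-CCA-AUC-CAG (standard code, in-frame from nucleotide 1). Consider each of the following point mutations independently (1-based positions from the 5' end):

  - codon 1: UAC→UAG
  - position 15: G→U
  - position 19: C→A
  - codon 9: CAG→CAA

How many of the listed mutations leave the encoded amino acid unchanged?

Codon 1: UAC (Tyr) → UAG (Stop) — nonsense.
Codon 5: GUG (Val) → GUU (Val) — synonymous.
Codon 7: CCA (Pro) → ACA (Thr) — missense.
Codon 9: CAG (Gln) → CAA (Gln) — synonymous.
Synonymous: 2 of 4.

2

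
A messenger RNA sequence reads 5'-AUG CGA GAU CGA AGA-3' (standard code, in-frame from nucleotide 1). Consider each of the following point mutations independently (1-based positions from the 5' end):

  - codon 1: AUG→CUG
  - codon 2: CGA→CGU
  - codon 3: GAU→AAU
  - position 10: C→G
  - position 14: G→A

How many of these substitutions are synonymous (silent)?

1

Codon 1: AUG (Met) → CUG (Leu) — missense.
Codon 2: CGA (Arg) → CGU (Arg) — synonymous.
Codon 3: GAU (Asp) → AAU (Asn) — missense.
Codon 4: CGA (Arg) → GGA (Gly) — missense.
Codon 5: AGA (Arg) → AAA (Lys) — missense.
Synonymous: 1 of 5.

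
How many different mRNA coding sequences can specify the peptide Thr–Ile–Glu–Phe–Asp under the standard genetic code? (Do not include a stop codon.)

96

Thr: 4 codons.
Ile: 3 codons.
Glu: 2 codons.
Phe: 2 codons.
Asp: 2 codons.
4 × 3 × 2 × 2 × 2 = 96.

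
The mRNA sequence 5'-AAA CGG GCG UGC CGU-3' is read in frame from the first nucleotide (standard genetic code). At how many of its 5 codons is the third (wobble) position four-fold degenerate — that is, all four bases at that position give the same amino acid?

3

Codon 1 AAA (Lys): third position 2-fold.
Codon 2 CGG (Arg): third position 4-fold.
Codon 3 GCG (Ala): third position 4-fold.
Codon 4 UGC (Cys): third position 2-fold.
Codon 5 CGU (Arg): third position 4-fold.
Four-fold degenerate third positions: 3.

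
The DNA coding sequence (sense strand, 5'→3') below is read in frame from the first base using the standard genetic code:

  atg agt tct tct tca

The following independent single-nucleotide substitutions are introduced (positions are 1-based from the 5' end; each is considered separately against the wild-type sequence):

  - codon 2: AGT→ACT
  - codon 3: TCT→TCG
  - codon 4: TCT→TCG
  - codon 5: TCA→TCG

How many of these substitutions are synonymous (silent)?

3

Codon 2: AGT (Ser) → ACT (Thr) — missense.
Codon 3: TCT (Ser) → TCG (Ser) — synonymous.
Codon 4: TCT (Ser) → TCG (Ser) — synonymous.
Codon 5: TCA (Ser) → TCG (Ser) — synonymous.
Synonymous: 3 of 4.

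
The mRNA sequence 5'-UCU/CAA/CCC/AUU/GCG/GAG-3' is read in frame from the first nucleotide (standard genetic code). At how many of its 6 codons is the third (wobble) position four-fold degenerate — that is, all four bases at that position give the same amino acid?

Codon 1 UCU (Ser): third position 4-fold.
Codon 2 CAA (Gln): third position 2-fold.
Codon 3 CCC (Pro): third position 4-fold.
Codon 4 AUU (Ile): third position 3-fold.
Codon 5 GCG (Ala): third position 4-fold.
Codon 6 GAG (Glu): third position 2-fold.
Four-fold degenerate third positions: 3.

3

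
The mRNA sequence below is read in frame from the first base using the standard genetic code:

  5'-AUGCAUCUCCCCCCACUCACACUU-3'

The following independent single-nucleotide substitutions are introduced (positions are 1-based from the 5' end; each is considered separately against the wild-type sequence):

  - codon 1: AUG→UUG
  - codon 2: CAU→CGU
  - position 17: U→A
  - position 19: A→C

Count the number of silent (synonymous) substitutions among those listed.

0

Codon 1: AUG (Met) → UUG (Leu) — missense.
Codon 2: CAU (His) → CGU (Arg) — missense.
Codon 6: CUC (Leu) → CAC (His) — missense.
Codon 7: ACA (Thr) → CCA (Pro) — missense.
Synonymous: 0 of 4.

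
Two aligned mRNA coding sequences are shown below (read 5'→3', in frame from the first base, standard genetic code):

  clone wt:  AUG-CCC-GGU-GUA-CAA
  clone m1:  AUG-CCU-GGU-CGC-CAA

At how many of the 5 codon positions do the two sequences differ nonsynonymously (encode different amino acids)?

1

Codon 1: AUG Met / AUG Met — identical.
Codon 2: CCC Pro / CCU Pro — synonymous.
Codon 3: GGU Gly / GGU Gly — identical.
Codon 4: GUA Val / CGC Arg — nonsynonymous.
Codon 5: CAA Gln / CAA Gln — identical.
Nonsynonymous differences: 1.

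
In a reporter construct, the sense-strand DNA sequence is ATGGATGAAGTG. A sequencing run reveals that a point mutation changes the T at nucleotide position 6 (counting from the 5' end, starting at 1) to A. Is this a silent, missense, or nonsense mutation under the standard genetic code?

Position 6 falls in codon 2: GAT → Asp.
After the substitution the codon is GAA → Glu.
Asp ≠ Glu, so this is a missense mutation.

missense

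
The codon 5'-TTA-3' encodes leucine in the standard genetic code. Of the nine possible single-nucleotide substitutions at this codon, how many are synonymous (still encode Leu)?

2

Position 1: CTA → 1 synonymous.
Position 2: none → 0 synonymous.
Position 3: TTG → 1 synonymous.
Total: 1 + 0 + 1 = 2.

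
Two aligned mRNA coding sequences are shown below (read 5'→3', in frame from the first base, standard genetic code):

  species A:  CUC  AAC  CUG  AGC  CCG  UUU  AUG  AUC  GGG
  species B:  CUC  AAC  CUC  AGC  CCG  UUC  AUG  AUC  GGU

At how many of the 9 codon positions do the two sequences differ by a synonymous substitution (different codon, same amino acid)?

3

Codon 1: CUC Leu / CUC Leu — identical.
Codon 2: AAC Asn / AAC Asn — identical.
Codon 3: CUG Leu / CUC Leu — synonymous.
Codon 4: AGC Ser / AGC Ser — identical.
Codon 5: CCG Pro / CCG Pro — identical.
Codon 6: UUU Phe / UUC Phe — synonymous.
Codon 7: AUG Met / AUG Met — identical.
Codon 8: AUC Ile / AUC Ile — identical.
Codon 9: GGG Gly / GGU Gly — synonymous.
Synonymous differences: 3.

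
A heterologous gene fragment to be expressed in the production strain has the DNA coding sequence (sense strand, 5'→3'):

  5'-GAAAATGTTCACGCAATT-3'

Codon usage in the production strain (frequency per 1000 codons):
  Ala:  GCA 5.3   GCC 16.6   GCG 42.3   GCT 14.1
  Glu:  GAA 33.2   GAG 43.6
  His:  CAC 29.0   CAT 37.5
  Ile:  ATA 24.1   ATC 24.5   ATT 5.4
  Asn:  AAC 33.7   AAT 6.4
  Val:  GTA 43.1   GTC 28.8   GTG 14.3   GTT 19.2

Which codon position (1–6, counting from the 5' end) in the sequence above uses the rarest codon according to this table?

Codon 1 GAA (Glu): 33.2 per 1000.
Codon 2 AAT (Asn): 6.4 per 1000.
Codon 3 GTT (Val): 19.2 per 1000.
Codon 4 CAC (His): 29.0 per 1000.
Codon 5 GCA (Ala): 5.3 per 1000.
Codon 6 ATT (Ile): 5.4 per 1000.
Lowest frequency is 5.3 at codon 5.

5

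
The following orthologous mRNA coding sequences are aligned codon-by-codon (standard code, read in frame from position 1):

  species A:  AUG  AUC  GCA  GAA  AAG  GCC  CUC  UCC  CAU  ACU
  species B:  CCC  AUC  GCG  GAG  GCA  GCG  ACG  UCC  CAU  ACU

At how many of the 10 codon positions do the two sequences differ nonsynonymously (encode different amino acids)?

Codon 1: AUG Met / CCC Pro — nonsynonymous.
Codon 2: AUC Ile / AUC Ile — identical.
Codon 3: GCA Ala / GCG Ala — synonymous.
Codon 4: GAA Glu / GAG Glu — synonymous.
Codon 5: AAG Lys / GCA Ala — nonsynonymous.
Codon 6: GCC Ala / GCG Ala — synonymous.
Codon 7: CUC Leu / ACG Thr — nonsynonymous.
Codon 8: UCC Ser / UCC Ser — identical.
Codon 9: CAU His / CAU His — identical.
Codon 10: ACU Thr / ACU Thr — identical.
Nonsynonymous differences: 3.

3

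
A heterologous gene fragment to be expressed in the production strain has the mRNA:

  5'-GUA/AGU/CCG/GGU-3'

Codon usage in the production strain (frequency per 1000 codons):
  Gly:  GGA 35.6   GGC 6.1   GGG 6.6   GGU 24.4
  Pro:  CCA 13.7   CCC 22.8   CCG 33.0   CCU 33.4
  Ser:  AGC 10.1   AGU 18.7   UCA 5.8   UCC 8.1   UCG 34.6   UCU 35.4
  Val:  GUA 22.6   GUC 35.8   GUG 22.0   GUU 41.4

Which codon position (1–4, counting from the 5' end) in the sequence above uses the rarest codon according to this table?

Codon 1 GUA (Val): 22.6 per 1000.
Codon 2 AGU (Ser): 18.7 per 1000.
Codon 3 CCG (Pro): 33.0 per 1000.
Codon 4 GGU (Gly): 24.4 per 1000.
Lowest frequency is 18.7 at codon 2.

2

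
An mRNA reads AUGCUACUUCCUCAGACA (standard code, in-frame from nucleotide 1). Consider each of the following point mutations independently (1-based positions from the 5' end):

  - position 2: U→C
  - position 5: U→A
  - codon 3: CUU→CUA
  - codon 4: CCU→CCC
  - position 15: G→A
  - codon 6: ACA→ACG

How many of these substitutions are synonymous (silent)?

4

Codon 1: AUG (Met) → ACG (Thr) — missense.
Codon 2: CUA (Leu) → CAA (Gln) — missense.
Codon 3: CUU (Leu) → CUA (Leu) — synonymous.
Codon 4: CCU (Pro) → CCC (Pro) — synonymous.
Codon 5: CAG (Gln) → CAA (Gln) — synonymous.
Codon 6: ACA (Thr) → ACG (Thr) — synonymous.
Synonymous: 4 of 6.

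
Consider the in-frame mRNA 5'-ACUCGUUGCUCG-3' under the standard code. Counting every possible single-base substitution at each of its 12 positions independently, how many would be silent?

Codon 1 (ACU, Thr): 3 synonymous substitutions.
Codon 2 (CGU, Arg): 3 synonymous substitutions.
Codon 3 (UGC, Cys): 1 synonymous substitution.
Codon 4 (UCG, Ser): 3 synonymous substitutions.
Total: 3 + 3 + 1 + 3 = 10.

10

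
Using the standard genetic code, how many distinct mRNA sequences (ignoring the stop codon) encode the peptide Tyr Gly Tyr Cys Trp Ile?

Tyr: 2 codons.
Gly: 4 codons.
Tyr: 2 codons.
Cys: 2 codons.
Trp: 1 codon.
Ile: 3 codons.
2 × 4 × 2 × 2 × 1 × 3 = 96.

96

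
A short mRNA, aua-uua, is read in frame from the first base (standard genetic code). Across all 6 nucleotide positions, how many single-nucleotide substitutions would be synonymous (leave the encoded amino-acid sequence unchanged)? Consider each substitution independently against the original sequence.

Codon 1 (AUA, Ile): 2 synonymous substitutions.
Codon 2 (UUA, Leu): 2 synonymous substitutions.
Total: 2 + 2 = 4.

4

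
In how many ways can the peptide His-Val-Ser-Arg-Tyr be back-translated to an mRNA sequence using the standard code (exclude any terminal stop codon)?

576

His: 2 codons.
Val: 4 codons.
Ser: 6 codons.
Arg: 6 codons.
Tyr: 2 codons.
2 × 4 × 6 × 6 × 2 = 576.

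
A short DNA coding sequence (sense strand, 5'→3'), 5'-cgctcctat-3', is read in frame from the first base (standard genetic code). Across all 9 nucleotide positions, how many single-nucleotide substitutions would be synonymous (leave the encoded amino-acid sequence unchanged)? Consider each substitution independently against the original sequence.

7

Codon 1 (CGC, Arg): 3 synonymous substitutions.
Codon 2 (TCC, Ser): 3 synonymous substitutions.
Codon 3 (TAT, Tyr): 1 synonymous substitution.
Total: 3 + 3 + 1 = 7.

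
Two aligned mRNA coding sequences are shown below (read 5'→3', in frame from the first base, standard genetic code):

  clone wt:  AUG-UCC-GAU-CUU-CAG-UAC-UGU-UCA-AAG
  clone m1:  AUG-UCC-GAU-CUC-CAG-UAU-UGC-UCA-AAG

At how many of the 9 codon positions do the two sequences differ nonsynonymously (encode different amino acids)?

Codon 1: AUG Met / AUG Met — identical.
Codon 2: UCC Ser / UCC Ser — identical.
Codon 3: GAU Asp / GAU Asp — identical.
Codon 4: CUU Leu / CUC Leu — synonymous.
Codon 5: CAG Gln / CAG Gln — identical.
Codon 6: UAC Tyr / UAU Tyr — synonymous.
Codon 7: UGU Cys / UGC Cys — synonymous.
Codon 8: UCA Ser / UCA Ser — identical.
Codon 9: AAG Lys / AAG Lys — identical.
Nonsynonymous differences: 0.

0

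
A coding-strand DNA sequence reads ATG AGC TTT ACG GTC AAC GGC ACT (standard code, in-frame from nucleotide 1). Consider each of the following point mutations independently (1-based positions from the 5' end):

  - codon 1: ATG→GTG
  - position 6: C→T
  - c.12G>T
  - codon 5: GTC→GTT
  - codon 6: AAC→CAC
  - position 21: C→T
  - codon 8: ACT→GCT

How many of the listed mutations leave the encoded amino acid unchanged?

4

Codon 1: ATG (Met) → GTG (Val) — missense.
Codon 2: AGC (Ser) → AGT (Ser) — synonymous.
Codon 4: ACG (Thr) → ACT (Thr) — synonymous.
Codon 5: GTC (Val) → GTT (Val) — synonymous.
Codon 6: AAC (Asn) → CAC (His) — missense.
Codon 7: GGC (Gly) → GGT (Gly) — synonymous.
Codon 8: ACT (Thr) → GCT (Ala) — missense.
Synonymous: 4 of 7.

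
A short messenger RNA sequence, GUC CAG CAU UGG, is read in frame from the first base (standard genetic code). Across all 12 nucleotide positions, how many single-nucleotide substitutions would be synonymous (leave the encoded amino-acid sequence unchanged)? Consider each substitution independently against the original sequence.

5

Codon 1 (GUC, Val): 3 synonymous substitutions.
Codon 2 (CAG, Gln): 1 synonymous substitution.
Codon 3 (CAU, His): 1 synonymous substitution.
Codon 4 (UGG, Trp): 0 synonymous substitutions.
Total: 3 + 1 + 1 + 0 = 5.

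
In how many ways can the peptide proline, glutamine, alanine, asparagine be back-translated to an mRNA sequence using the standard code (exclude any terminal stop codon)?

64

Pro: 4 codons.
Gln: 2 codons.
Ala: 4 codons.
Asn: 2 codons.
4 × 2 × 4 × 2 = 64.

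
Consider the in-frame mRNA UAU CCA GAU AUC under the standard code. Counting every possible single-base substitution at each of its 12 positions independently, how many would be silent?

Codon 1 (UAU, Tyr): 1 synonymous substitution.
Codon 2 (CCA, Pro): 3 synonymous substitutions.
Codon 3 (GAU, Asp): 1 synonymous substitution.
Codon 4 (AUC, Ile): 2 synonymous substitutions.
Total: 1 + 3 + 1 + 2 = 7.

7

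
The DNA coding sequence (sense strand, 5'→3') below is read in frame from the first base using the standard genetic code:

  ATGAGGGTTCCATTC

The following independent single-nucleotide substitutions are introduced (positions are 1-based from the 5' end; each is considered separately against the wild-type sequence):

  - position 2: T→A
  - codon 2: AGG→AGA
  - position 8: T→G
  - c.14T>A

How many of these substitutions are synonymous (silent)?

1

Codon 1: ATG (Met) → AAG (Lys) — missense.
Codon 2: AGG (Arg) → AGA (Arg) — synonymous.
Codon 3: GTT (Val) → GGT (Gly) — missense.
Codon 5: TTC (Phe) → TAC (Tyr) — missense.
Synonymous: 1 of 4.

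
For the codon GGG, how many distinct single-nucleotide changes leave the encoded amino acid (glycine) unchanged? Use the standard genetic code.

Position 1: none → 0 synonymous.
Position 2: none → 0 synonymous.
Position 3: GGU, GGC, GGA → 3 synonymous.
Total: 0 + 0 + 3 = 3.

3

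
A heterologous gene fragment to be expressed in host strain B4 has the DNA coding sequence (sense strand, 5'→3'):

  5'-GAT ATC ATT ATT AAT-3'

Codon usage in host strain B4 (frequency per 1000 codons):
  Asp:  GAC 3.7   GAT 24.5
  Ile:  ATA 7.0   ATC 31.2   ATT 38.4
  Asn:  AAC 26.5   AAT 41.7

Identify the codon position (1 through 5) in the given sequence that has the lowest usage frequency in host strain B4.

Codon 1 GAT (Asp): 24.5 per 1000.
Codon 2 ATC (Ile): 31.2 per 1000.
Codon 3 ATT (Ile): 38.4 per 1000.
Codon 4 ATT (Ile): 38.4 per 1000.
Codon 5 AAT (Asn): 41.7 per 1000.
Lowest frequency is 24.5 at codon 1.

1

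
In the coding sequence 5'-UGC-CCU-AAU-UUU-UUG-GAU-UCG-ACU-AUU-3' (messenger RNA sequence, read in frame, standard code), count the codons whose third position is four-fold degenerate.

Codon 1 UGC (Cys): third position 2-fold.
Codon 2 CCU (Pro): third position 4-fold.
Codon 3 AAU (Asn): third position 2-fold.
Codon 4 UUU (Phe): third position 2-fold.
Codon 5 UUG (Leu): third position 2-fold.
Codon 6 GAU (Asp): third position 2-fold.
Codon 7 UCG (Ser): third position 4-fold.
Codon 8 ACU (Thr): third position 4-fold.
Codon 9 AUU (Ile): third position 3-fold.
Four-fold degenerate third positions: 3.

3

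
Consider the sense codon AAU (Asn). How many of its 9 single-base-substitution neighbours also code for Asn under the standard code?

Position 1: none → 0 synonymous.
Position 2: none → 0 synonymous.
Position 3: AAC → 1 synonymous.
Total: 0 + 0 + 1 = 1.

1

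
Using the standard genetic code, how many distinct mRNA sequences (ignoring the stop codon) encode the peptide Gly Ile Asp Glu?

48

Gly: 4 codons.
Ile: 3 codons.
Asp: 2 codons.
Glu: 2 codons.
4 × 3 × 2 × 2 = 48.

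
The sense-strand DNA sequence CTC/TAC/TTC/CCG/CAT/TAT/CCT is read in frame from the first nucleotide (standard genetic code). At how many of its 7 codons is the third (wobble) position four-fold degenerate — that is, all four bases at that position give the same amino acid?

3

Codon 1 CTC (Leu): third position 4-fold.
Codon 2 TAC (Tyr): third position 2-fold.
Codon 3 TTC (Phe): third position 2-fold.
Codon 4 CCG (Pro): third position 4-fold.
Codon 5 CAT (His): third position 2-fold.
Codon 6 TAT (Tyr): third position 2-fold.
Codon 7 CCT (Pro): third position 4-fold.
Four-fold degenerate third positions: 3.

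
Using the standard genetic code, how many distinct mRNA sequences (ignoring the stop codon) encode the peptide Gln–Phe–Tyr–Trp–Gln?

16

Gln: 2 codons.
Phe: 2 codons.
Tyr: 2 codons.
Trp: 1 codon.
Gln: 2 codons.
2 × 2 × 2 × 1 × 2 = 16.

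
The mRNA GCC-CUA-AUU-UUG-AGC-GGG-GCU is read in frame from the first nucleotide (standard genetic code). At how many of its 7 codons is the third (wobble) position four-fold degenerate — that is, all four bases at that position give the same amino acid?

Codon 1 GCC (Ala): third position 4-fold.
Codon 2 CUA (Leu): third position 4-fold.
Codon 3 AUU (Ile): third position 3-fold.
Codon 4 UUG (Leu): third position 2-fold.
Codon 5 AGC (Ser): third position 2-fold.
Codon 6 GGG (Gly): third position 4-fold.
Codon 7 GCU (Ala): third position 4-fold.
Four-fold degenerate third positions: 4.

4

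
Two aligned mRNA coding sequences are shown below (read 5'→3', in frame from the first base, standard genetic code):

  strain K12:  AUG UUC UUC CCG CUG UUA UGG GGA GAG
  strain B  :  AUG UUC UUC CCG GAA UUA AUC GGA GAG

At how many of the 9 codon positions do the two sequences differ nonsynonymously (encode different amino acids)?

Codon 1: AUG Met / AUG Met — identical.
Codon 2: UUC Phe / UUC Phe — identical.
Codon 3: UUC Phe / UUC Phe — identical.
Codon 4: CCG Pro / CCG Pro — identical.
Codon 5: CUG Leu / GAA Glu — nonsynonymous.
Codon 6: UUA Leu / UUA Leu — identical.
Codon 7: UGG Trp / AUC Ile — nonsynonymous.
Codon 8: GGA Gly / GGA Gly — identical.
Codon 9: GAG Glu / GAG Glu — identical.
Nonsynonymous differences: 2.

2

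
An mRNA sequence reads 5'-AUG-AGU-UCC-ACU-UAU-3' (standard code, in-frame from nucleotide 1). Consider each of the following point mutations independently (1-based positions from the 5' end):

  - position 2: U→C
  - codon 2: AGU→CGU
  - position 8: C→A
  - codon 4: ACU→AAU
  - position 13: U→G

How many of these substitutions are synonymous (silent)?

Codon 1: AUG (Met) → ACG (Thr) — missense.
Codon 2: AGU (Ser) → CGU (Arg) — missense.
Codon 3: UCC (Ser) → UAC (Tyr) — missense.
Codon 4: ACU (Thr) → AAU (Asn) — missense.
Codon 5: UAU (Tyr) → GAU (Asp) — missense.
Synonymous: 0 of 5.

0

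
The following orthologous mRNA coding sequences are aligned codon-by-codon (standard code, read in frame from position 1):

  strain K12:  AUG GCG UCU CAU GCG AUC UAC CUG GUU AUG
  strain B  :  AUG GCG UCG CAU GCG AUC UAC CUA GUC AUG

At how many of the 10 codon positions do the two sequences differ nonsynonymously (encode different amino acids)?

Codon 1: AUG Met / AUG Met — identical.
Codon 2: GCG Ala / GCG Ala — identical.
Codon 3: UCU Ser / UCG Ser — synonymous.
Codon 4: CAU His / CAU His — identical.
Codon 5: GCG Ala / GCG Ala — identical.
Codon 6: AUC Ile / AUC Ile — identical.
Codon 7: UAC Tyr / UAC Tyr — identical.
Codon 8: CUG Leu / CUA Leu — synonymous.
Codon 9: GUU Val / GUC Val — synonymous.
Codon 10: AUG Met / AUG Met — identical.
Nonsynonymous differences: 0.

0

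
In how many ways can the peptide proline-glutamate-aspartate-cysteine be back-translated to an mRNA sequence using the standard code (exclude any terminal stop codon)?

32

Pro: 4 codons.
Glu: 2 codons.
Asp: 2 codons.
Cys: 2 codons.
4 × 2 × 2 × 2 = 32.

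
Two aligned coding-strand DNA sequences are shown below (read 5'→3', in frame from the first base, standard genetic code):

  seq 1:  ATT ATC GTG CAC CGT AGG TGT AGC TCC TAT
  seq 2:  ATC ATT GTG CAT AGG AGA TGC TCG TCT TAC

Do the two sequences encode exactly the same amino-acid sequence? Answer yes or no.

Codon 1: ATT Ile / ATC Ile — synonymous.
Codon 2: ATC Ile / ATT Ile — synonymous.
Codon 3: GTG Val / GTG Val — identical.
Codon 4: CAC His / CAT His — synonymous.
Codon 5: CGT Arg / AGG Arg — synonymous.
Codon 6: AGG Arg / AGA Arg — synonymous.
Codon 7: TGT Cys / TGC Cys — synonymous.
Codon 8: AGC Ser / TCG Ser — synonymous.
Codon 9: TCC Ser / TCT Ser — synonymous.
Codon 10: TAT Tyr / TAC Tyr — synonymous.
Nonsynonymous differences: 0 → same protein.

yes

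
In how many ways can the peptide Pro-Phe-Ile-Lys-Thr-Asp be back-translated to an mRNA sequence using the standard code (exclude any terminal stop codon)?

Pro: 4 codons.
Phe: 2 codons.
Ile: 3 codons.
Lys: 2 codons.
Thr: 4 codons.
Asp: 2 codons.
4 × 2 × 3 × 2 × 4 × 2 = 384.

384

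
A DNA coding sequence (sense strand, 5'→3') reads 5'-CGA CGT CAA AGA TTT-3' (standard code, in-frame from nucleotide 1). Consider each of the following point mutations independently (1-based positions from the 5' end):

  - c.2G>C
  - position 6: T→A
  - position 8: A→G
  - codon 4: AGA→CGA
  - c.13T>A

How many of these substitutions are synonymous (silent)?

2

Codon 1: CGA (Arg) → CCA (Pro) — missense.
Codon 2: CGT (Arg) → CGA (Arg) — synonymous.
Codon 3: CAA (Gln) → CGA (Arg) — missense.
Codon 4: AGA (Arg) → CGA (Arg) — synonymous.
Codon 5: TTT (Phe) → ATT (Ile) — missense.
Synonymous: 2 of 5.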